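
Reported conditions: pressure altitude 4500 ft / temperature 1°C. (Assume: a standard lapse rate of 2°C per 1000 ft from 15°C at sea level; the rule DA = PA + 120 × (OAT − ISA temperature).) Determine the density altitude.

ISA temperature at 4500 ft = 15 − 2 × (4500/1000) = 6°C.
ISA deviation = 1 − 6 = -5°C.
Density altitude = 4500 + 120 × (-5) = 4500 + (-600) = 3900 ft.

3900 ft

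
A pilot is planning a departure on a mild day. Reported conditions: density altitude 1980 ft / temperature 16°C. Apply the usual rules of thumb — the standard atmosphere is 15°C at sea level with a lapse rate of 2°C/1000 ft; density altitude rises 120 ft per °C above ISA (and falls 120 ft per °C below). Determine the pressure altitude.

DA = PA + 120 × (OAT − (15 − 2·PA/1000)) = PA + 120·OAT − 1800 + 0.24·PA = 1.24·PA + 120·OAT − 1800.
So 1.24·PA = 1980 − 120 × 16 + 1800 = 1860.
PA = 1860 / 1.24 = 1500 ft.

1500 ft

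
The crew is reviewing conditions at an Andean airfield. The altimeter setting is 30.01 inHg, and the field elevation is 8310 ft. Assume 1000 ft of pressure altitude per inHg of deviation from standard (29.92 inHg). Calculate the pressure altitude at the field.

8220 ft

Pressure correction = (29.92 − 30.01) × 1000 = -90 ft.
Pressure altitude = 8310 + (-90) = 8220 ft.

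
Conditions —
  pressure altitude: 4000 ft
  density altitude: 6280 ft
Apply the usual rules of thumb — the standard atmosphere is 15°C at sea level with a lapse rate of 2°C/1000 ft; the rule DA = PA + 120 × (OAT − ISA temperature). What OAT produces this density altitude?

Density altitude − pressure altitude = 6280 − 4000 = +2280 ft.
At 120 ft/°C that is an ISA deviation of 2280/120 = +19°C.
ISA temperature at 4000 ft = 15 − 2 × (4000/1000) = 7°C.
OAT = ISA + deviation = 7 + (+19) = 26°C.

26°C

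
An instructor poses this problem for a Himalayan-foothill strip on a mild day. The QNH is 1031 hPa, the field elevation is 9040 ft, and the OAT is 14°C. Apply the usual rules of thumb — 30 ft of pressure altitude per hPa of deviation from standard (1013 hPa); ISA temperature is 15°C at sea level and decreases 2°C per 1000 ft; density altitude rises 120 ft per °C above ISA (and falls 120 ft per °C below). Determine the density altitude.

10420 ft

Pressure altitude = 9040 + (1013 − 1031) × 30 = 9040 + (-540) = 8500 ft.
ISA temperature at 8500 ft = 15 − 2 × (8500/1000) = -2°C.
ISA deviation = 14 − (-2) = +16°C.
Density altitude = 8500 + 120 × (16) = 10420 ft.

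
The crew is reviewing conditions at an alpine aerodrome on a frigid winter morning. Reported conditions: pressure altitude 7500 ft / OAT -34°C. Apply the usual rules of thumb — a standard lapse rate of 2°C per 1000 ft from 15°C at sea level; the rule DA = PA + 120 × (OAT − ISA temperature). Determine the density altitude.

ISA temperature at 7500 ft = 15 − 2 × (7500/1000) = 0°C.
ISA deviation = -34 − 0 = -34°C.
Density altitude = 7500 + 120 × (-34) = 7500 + (-4080) = 3420 ft.

3420 ft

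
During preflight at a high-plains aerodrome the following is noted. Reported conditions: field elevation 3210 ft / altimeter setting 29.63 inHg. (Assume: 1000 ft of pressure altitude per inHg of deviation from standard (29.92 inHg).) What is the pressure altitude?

3500 ft

Pressure correction = (29.92 − 29.63) × 1000 = +290 ft.
Pressure altitude = 3210 + (+290) = 3500 ft.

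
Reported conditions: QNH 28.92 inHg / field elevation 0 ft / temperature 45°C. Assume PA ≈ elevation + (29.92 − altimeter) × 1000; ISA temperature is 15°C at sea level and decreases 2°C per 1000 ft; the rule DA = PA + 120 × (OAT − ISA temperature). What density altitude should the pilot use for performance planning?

Pressure altitude = 0 + (29.92 − 28.92) × 1000 = 0 + (+1000) = 1000 ft.
ISA temperature at 1000 ft = 15 − 2 × (1000/1000) = 13°C.
ISA deviation = 45 − 13 = +32°C.
Density altitude = 1000 + 120 × (32) = 4840 ft.

4840 ft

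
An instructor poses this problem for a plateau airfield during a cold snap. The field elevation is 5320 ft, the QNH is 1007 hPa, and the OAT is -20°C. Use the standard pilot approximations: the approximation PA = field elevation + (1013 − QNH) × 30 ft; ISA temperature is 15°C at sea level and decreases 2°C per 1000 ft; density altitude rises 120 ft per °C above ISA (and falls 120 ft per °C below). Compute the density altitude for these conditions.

Pressure altitude = 5320 + (1013 − 1007) × 30 = 5320 + (+180) = 5500 ft.
ISA temperature at 5500 ft = 15 − 2 × (5500/1000) = 4°C.
ISA deviation = -20 − 4 = -24°C.
Density altitude = 5500 + 120 × (-24) = 2620 ft.

2620 ft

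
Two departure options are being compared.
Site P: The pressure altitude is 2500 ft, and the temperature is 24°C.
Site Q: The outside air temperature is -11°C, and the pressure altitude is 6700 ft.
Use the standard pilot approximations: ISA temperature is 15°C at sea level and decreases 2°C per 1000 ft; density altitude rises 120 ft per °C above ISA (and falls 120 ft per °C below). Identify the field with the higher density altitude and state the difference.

Site P: ISA temp = 10°C, deviation +14°C, DA = 2500 + 120 × 14 = 4180 ft.
Site Q: ISA temp = 1.6°C, deviation -12.6°C, DA = 6700 + 120 × (-12.6) = 5188 ft.
Site Q is higher by 5188 − 4180 = 1008 ft.

Site Q by 1008 ft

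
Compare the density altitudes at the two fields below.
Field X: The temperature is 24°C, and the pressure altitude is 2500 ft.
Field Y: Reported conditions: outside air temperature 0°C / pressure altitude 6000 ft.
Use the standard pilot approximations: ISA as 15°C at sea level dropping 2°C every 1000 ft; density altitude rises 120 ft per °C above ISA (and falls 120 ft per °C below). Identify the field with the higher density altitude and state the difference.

Field X: ISA temp = 10°C, deviation +14°C, DA = 2500 + 120 × 14 = 4180 ft.
Field Y: ISA temp = 3°C, deviation -3°C, DA = 6000 + 120 × (-3) = 5640 ft.
Field Y is higher by 5640 − 4180 = 1460 ft.

Field Y by 1460 ft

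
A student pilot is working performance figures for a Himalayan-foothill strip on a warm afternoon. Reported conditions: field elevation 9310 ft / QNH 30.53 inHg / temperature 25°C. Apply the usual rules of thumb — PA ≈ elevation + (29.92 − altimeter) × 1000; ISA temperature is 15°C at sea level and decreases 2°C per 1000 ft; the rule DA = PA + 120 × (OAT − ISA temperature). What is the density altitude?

11988 ft

Pressure altitude = 9310 + (29.92 − 30.53) × 1000 = 9310 + (-610) = 8700 ft.
ISA temperature at 8700 ft = 15 − 2 × (8700/1000) = -2.4°C.
ISA deviation = 25 − (-2.4) = +27.4°C.
Density altitude = 8700 + 120 × (27.4) = 11988 ft.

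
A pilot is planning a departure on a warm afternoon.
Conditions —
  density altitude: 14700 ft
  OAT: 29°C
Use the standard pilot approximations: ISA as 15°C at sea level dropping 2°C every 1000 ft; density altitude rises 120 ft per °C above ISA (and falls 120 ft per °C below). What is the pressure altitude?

10500 ft

DA = PA + 120 × (OAT − (15 − 2·PA/1000)) = PA + 120·OAT − 1800 + 0.24·PA = 1.24·PA + 120·OAT − 1800.
So 1.24·PA = 14700 − 120 × 29 + 1800 = 13020.
PA = 13020 / 1.24 = 10500 ft.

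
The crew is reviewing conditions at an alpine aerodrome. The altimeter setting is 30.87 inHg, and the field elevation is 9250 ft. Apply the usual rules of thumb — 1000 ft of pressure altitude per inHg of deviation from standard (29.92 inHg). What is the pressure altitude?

Pressure correction = (29.92 − 30.87) × 1000 = -950 ft.
Pressure altitude = 9250 + (-950) = 8300 ft.

8300 ft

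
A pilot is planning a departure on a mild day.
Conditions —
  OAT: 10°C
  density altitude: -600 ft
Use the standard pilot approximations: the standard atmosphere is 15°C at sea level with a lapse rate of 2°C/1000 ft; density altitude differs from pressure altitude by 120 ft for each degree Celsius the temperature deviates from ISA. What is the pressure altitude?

DA = PA + 120 × (OAT − (15 − 2·PA/1000)) = PA + 120·OAT − 1800 + 0.24·PA = 1.24·PA + 120·OAT − 1800.
So 1.24·PA = -600 − 120 × 10 + 1800 = 0.
PA = 0 / 1.24 = 0 ft.

0 ft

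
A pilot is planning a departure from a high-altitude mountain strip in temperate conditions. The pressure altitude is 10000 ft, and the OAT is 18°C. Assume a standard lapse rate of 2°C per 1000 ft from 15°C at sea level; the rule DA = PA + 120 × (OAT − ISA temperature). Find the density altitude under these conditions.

ISA temperature at 10000 ft = 15 − 2 × (10000/1000) = -5°C.
ISA deviation = 18 − (-5) = +23°C.
Density altitude = 10000 + 120 × (23) = 10000 + (+2760) = 12760 ft.

12760 ft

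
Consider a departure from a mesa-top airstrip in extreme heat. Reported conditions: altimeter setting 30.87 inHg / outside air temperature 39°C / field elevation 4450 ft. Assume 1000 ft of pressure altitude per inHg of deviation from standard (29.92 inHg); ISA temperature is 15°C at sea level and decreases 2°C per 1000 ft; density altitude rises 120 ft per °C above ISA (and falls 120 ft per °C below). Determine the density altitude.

7220 ft

Pressure altitude = 4450 + (29.92 − 30.87) × 1000 = 4450 + (-950) = 3500 ft.
ISA temperature at 3500 ft = 15 − 2 × (3500/1000) = 8°C.
ISA deviation = 39 − 8 = +31°C.
Density altitude = 3500 + 120 × (31) = 7220 ft.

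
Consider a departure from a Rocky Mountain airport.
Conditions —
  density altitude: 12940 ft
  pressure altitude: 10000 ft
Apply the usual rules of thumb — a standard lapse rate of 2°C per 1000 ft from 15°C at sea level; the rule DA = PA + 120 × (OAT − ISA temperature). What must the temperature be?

Density altitude − pressure altitude = 12940 − 10000 = +2940 ft.
At 120 ft/°C that is an ISA deviation of 2940/120 = +24.5°C.
ISA temperature at 10000 ft = 15 − 2 × (10000/1000) = -5°C.
OAT = ISA + deviation = -5 + (+24.5) = 19.5°C.

19.5°C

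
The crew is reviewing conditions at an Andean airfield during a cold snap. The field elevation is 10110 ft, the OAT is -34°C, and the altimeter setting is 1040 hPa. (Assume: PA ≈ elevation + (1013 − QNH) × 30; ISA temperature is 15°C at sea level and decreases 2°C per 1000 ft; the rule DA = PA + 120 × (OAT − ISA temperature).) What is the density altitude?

5652 ft

Pressure altitude = 10110 + (1013 − 1040) × 30 = 10110 + (-810) = 9300 ft.
ISA temperature at 9300 ft = 15 − 2 × (9300/1000) = -3.6°C.
ISA deviation = -34 − (-3.6) = -30.4°C.
Density altitude = 9300 + 120 × (-30.4) = 5652 ft.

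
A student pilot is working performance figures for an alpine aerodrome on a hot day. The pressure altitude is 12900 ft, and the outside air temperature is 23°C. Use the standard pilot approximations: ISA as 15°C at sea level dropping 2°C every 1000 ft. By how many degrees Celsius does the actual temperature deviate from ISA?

ISA+33.8°C

ISA temperature at 12900 ft = 15 − 2 × (12900/1000) = -10.8°C.
Deviation = OAT − ISA = 23 − (-10.8) = +33.8°C.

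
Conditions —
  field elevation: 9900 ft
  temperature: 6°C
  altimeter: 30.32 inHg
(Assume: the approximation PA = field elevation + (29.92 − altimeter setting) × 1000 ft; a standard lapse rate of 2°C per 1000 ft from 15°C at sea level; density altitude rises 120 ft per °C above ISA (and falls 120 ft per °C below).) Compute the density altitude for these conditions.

10700 ft

Pressure altitude = 9900 + (29.92 − 30.32) × 1000 = 9900 + (-400) = 9500 ft.
ISA temperature at 9500 ft = 15 − 2 × (9500/1000) = -4°C.
ISA deviation = 6 − (-4) = +10°C.
Density altitude = 9500 + 120 × (10) = 10700 ft.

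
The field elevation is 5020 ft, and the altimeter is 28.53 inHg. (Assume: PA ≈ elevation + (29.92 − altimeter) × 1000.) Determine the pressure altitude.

6410 ft

Pressure correction = (29.92 − 28.53) × 1000 = +1390 ft.
Pressure altitude = 5020 + (+1390) = 6410 ft.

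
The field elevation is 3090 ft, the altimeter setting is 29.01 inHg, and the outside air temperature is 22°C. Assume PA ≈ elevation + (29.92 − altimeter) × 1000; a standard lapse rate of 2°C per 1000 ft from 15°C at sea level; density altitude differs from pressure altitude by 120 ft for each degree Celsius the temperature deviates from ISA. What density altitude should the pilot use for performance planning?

5800 ft

Pressure altitude = 3090 + (29.92 − 29.01) × 1000 = 3090 + (+910) = 4000 ft.
ISA temperature at 4000 ft = 15 − 2 × (4000/1000) = 7°C.
ISA deviation = 22 − 7 = +15°C.
Density altitude = 4000 + 120 × (15) = 5800 ft.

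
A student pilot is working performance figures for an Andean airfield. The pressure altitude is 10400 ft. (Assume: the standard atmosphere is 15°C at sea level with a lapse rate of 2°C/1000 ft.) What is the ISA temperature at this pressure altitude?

ISA temperature = 15 − 2 × (10400/1000) = 15 − 20.8 = -5.8°C.

-5.8°C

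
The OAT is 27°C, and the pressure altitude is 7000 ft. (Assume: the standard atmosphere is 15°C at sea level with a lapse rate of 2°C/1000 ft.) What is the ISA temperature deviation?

ISA temperature at 7000 ft = 15 − 2 × (7000/1000) = 1°C.
Deviation = OAT − ISA = 27 − 1 = +26°C.

ISA+26°C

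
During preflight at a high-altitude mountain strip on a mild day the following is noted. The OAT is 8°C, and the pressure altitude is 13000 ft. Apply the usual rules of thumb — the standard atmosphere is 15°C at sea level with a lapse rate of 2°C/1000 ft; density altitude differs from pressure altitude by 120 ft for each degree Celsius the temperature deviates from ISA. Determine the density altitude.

ISA temperature at 13000 ft = 15 − 2 × (13000/1000) = -11°C.
ISA deviation = 8 − (-11) = +19°C.
Density altitude = 13000 + 120 × (19) = 13000 + (+2280) = 15280 ft.

15280 ft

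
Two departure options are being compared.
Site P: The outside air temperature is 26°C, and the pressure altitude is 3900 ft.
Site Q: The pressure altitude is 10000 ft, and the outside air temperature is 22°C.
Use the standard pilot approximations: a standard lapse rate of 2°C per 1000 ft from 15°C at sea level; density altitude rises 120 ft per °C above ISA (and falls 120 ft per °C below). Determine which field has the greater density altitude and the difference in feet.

Site P: ISA temp = 7.2°C, deviation +18.8°C, DA = 3900 + 120 × 18.8 = 6156 ft.
Site Q: ISA temp = -5°C, deviation +27°C, DA = 10000 + 120 × 27 = 13240 ft.
Site Q is higher by 13240 − 6156 = 7084 ft.

Site Q by 7084 ft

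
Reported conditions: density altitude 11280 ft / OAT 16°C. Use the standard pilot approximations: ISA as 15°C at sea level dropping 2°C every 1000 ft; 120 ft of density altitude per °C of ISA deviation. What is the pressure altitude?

9000 ft

DA = PA + 120 × (OAT − (15 − 2·PA/1000)) = PA + 120·OAT − 1800 + 0.24·PA = 1.24·PA + 120·OAT − 1800.
So 1.24·PA = 11280 − 120 × 16 + 1800 = 11160.
PA = 11160 / 1.24 = 9000 ft.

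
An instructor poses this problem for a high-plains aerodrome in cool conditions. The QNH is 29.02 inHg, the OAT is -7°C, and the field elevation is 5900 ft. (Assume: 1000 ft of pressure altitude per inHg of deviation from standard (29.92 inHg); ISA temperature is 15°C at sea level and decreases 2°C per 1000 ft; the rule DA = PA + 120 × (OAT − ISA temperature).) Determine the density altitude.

Pressure altitude = 5900 + (29.92 − 29.02) × 1000 = 5900 + (+900) = 6800 ft.
ISA temperature at 6800 ft = 15 − 2 × (6800/1000) = 1.4°C.
ISA deviation = -7 − 1.4 = -8.4°C.
Density altitude = 6800 + 120 × (-8.4) = 5792 ft.

5792 ft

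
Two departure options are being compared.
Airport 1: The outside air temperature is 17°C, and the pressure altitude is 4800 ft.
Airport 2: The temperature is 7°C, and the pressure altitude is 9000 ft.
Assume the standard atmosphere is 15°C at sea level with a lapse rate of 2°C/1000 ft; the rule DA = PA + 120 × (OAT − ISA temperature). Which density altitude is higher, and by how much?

Airport 1: ISA temp = 5.4°C, deviation +11.6°C, DA = 4800 + 120 × 11.6 = 6192 ft.
Airport 2: ISA temp = -3°C, deviation +10°C, DA = 9000 + 120 × 10 = 10200 ft.
Airport 2 is higher by 10200 − 6192 = 4008 ft.

Airport 2 by 4008 ft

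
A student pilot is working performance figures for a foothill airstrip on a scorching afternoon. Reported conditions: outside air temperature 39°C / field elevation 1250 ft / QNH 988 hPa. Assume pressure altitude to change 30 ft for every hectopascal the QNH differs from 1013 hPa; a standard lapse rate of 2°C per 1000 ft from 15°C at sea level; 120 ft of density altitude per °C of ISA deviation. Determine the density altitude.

Pressure altitude = 1250 + (1013 − 988) × 30 = 1250 + (+750) = 2000 ft.
ISA temperature at 2000 ft = 15 − 2 × (2000/1000) = 11°C.
ISA deviation = 39 − 11 = +28°C.
Density altitude = 2000 + 120 × (28) = 5360 ft.

5360 ft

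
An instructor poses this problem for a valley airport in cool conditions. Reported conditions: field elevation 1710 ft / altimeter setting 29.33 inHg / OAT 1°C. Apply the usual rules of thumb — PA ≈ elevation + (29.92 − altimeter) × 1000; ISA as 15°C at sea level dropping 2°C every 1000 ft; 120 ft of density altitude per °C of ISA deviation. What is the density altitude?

1172 ft

Pressure altitude = 1710 + (29.92 − 29.33) × 1000 = 1710 + (+590) = 2300 ft.
ISA temperature at 2300 ft = 15 − 2 × (2300/1000) = 10.4°C.
ISA deviation = 1 − 10.4 = -9.4°C.
Density altitude = 2300 + 120 × (-9.4) = 1172 ft.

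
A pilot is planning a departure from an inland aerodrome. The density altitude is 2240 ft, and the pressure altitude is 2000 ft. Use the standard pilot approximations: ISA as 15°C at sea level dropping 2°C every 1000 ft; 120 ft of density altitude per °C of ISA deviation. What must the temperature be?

Density altitude − pressure altitude = 2240 − 2000 = +240 ft.
At 120 ft/°C that is an ISA deviation of 240/120 = +2°C.
ISA temperature at 2000 ft = 15 − 2 × (2000/1000) = 11°C.
OAT = ISA + deviation = 11 + (+2) = 13°C.

13°C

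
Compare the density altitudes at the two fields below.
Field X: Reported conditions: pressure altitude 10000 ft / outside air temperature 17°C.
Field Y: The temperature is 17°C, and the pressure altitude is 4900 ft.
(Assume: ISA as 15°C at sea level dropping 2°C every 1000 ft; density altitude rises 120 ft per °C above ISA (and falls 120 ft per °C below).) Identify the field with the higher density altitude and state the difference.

Field X: ISA temp = -5°C, deviation +22°C, DA = 10000 + 120 × 22 = 12640 ft.
Field Y: ISA temp = 5.2°C, deviation +11.8°C, DA = 4900 + 120 × 11.8 = 6316 ft.
Field X is higher by 12640 − 6316 = 6324 ft.

Field X by 6324 ft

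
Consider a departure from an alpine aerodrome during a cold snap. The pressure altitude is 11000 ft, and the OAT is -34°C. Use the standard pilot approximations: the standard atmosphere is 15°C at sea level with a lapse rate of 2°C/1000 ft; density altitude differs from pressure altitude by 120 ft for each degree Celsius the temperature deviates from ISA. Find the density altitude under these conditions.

7760 ft

ISA temperature at 11000 ft = 15 − 2 × (11000/1000) = -7°C.
ISA deviation = -34 − (-7) = -27°C.
Density altitude = 11000 + 120 × (-27) = 11000 + (-3240) = 7760 ft.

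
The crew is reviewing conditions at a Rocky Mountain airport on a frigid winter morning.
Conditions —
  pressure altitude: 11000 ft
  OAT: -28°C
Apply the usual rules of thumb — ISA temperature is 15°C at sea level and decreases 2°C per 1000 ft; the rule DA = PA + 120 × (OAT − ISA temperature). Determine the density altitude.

8480 ft

ISA temperature at 11000 ft = 15 − 2 × (11000/1000) = -7°C.
ISA deviation = -28 − (-7) = -21°C.
Density altitude = 11000 + 120 × (-21) = 11000 + (-2520) = 8480 ft.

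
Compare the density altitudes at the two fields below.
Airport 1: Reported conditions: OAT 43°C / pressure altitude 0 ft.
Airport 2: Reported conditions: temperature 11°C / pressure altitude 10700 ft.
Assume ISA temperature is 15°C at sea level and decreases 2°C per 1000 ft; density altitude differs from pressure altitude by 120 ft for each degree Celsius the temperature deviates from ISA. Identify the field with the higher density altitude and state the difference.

Airport 1: ISA temp = 15°C, deviation +28°C, DA = 0 + 120 × 28 = 3360 ft.
Airport 2: ISA temp = -6.4°C, deviation +17.4°C, DA = 10700 + 120 × 17.4 = 12788 ft.
Airport 2 is higher by 12788 − 3360 = 9428 ft.

Airport 2 by 9428 ft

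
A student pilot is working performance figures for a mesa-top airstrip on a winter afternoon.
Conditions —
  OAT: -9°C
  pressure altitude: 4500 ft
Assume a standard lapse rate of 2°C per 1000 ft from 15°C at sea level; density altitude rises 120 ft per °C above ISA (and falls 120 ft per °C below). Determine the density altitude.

2700 ft

ISA temperature at 4500 ft = 15 − 2 × (4500/1000) = 6°C.
ISA deviation = -9 − 6 = -15°C.
Density altitude = 4500 + 120 × (-15) = 4500 + (-1800) = 2700 ft.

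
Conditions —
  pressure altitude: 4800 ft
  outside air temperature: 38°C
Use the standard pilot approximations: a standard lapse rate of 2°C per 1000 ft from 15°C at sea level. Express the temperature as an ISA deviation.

ISA temperature at 4800 ft = 15 − 2 × (4800/1000) = 5.4°C.
Deviation = OAT − ISA = 38 − 5.4 = +32.6°C.

ISA+32.6°C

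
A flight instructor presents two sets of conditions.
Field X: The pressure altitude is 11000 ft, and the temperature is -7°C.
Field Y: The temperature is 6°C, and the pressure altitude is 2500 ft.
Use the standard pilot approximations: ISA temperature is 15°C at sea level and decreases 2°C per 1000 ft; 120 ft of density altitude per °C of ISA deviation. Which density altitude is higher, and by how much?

Field X by 8980 ft

Field X: ISA temp = -7°C, deviation 0°C, DA = 11000 + 120 × 0 = 11000 ft.
Field Y: ISA temp = 10°C, deviation -4°C, DA = 2500 + 120 × (-4) = 2020 ft.
Field X is higher by 11000 − 2020 = 8980 ft.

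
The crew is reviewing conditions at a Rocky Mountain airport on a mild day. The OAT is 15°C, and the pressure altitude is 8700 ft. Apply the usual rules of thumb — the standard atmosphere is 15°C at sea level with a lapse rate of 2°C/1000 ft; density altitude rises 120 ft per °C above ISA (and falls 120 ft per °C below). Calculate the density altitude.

10788 ft

ISA temperature at 8700 ft = 15 − 2 × (8700/1000) = -2.4°C.
ISA deviation = 15 − (-2.4) = +17.4°C.
Density altitude = 8700 + 120 × (17.4) = 8700 + (+2088) = 10788 ft.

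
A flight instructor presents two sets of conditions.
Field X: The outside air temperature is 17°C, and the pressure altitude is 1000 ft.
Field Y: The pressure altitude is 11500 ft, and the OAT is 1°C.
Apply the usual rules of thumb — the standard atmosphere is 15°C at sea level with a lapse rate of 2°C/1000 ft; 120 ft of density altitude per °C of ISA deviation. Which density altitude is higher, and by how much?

Field Y by 11100 ft

Field X: ISA temp = 13°C, deviation +4°C, DA = 1000 + 120 × 4 = 1480 ft.
Field Y: ISA temp = -8°C, deviation +9°C, DA = 11500 + 120 × 9 = 12580 ft.
Field Y is higher by 12580 − 1480 = 11100 ft.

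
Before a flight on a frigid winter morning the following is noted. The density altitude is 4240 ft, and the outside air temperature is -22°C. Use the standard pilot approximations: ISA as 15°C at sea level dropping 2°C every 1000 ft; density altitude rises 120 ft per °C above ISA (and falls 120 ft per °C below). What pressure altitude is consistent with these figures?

7000 ft

DA = PA + 120 × (OAT − (15 − 2·PA/1000)) = PA + 120·OAT − 1800 + 0.24·PA = 1.24·PA + 120·OAT − 1800.
So 1.24·PA = 4240 − 120 × (-22) + 1800 = 8680.
PA = 8680 / 1.24 = 7000 ft.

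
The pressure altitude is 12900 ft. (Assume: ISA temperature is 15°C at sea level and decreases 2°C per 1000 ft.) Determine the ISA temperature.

ISA temperature = 15 − 2 × (12900/1000) = 15 − 25.8 = -10.8°C.

-10.8°C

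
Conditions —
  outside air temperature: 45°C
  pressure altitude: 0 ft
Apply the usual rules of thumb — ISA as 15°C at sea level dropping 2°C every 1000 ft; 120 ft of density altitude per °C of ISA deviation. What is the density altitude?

ISA temperature at 0 ft = 15 − 2 × (0/1000) = 15°C.
ISA deviation = 45 − 15 = +30°C.
Density altitude = 0 + 120 × (30) = 0 + (+3600) = 3600 ft.

3600 ft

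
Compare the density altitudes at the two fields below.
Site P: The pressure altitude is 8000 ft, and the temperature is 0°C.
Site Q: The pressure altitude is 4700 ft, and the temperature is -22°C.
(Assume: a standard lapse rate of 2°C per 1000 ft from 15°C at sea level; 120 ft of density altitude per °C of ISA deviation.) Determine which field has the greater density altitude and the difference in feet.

Site P: ISA temp = -1°C, deviation +1°C, DA = 8000 + 120 × 1 = 8120 ft.
Site Q: ISA temp = 5.6°C, deviation -27.6°C, DA = 4700 + 120 × (-27.6) = 1388 ft.
Site P is higher by 8120 − 1388 = 6732 ft.

Site P by 6732 ft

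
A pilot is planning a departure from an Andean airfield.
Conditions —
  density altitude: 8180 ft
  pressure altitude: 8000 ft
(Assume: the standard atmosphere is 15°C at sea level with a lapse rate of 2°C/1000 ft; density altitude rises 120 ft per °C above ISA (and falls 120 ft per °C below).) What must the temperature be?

Density altitude − pressure altitude = 8180 − 8000 = +180 ft.
At 120 ft/°C that is an ISA deviation of 180/120 = +1.5°C.
ISA temperature at 8000 ft = 15 − 2 × (8000/1000) = -1°C.
OAT = ISA + deviation = -1 + (+1.5) = 0.5°C.

0.5°C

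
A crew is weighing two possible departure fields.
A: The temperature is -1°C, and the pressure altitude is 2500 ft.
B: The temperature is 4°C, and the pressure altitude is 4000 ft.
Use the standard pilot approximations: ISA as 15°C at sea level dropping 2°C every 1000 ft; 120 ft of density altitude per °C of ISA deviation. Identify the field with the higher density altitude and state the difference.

B by 2460 ft

A: ISA temp = 10°C, deviation -11°C, DA = 2500 + 120 × (-11) = 1180 ft.
B: ISA temp = 7°C, deviation -3°C, DA = 4000 + 120 × (-3) = 3640 ft.
B is higher by 3640 − 1180 = 2460 ft.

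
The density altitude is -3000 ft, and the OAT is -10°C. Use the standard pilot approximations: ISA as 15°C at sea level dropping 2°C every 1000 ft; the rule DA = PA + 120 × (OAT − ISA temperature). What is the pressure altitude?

0 ft

DA = PA + 120 × (OAT − (15 − 2·PA/1000)) = PA + 120·OAT − 1800 + 0.24·PA = 1.24·PA + 120·OAT − 1800.
So 1.24·PA = -3000 − 120 × (-10) + 1800 = 0.
PA = 0 / 1.24 = 0 ft.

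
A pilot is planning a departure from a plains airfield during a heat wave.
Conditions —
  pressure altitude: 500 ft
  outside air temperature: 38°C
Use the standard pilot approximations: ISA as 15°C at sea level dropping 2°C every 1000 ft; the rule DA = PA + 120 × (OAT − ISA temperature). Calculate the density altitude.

3380 ft

ISA temperature at 500 ft = 15 − 2 × (500/1000) = 14°C.
ISA deviation = 38 − 14 = +24°C.
Density altitude = 500 + 120 × (24) = 500 + (+2880) = 3380 ft.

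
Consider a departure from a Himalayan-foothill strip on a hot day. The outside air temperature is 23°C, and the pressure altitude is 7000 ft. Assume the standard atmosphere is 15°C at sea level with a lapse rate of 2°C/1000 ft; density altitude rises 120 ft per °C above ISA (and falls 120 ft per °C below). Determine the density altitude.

9640 ft

ISA temperature at 7000 ft = 15 − 2 × (7000/1000) = 1°C.
ISA deviation = 23 − 1 = +22°C.
Density altitude = 7000 + 120 × (22) = 7000 + (+2640) = 9640 ft.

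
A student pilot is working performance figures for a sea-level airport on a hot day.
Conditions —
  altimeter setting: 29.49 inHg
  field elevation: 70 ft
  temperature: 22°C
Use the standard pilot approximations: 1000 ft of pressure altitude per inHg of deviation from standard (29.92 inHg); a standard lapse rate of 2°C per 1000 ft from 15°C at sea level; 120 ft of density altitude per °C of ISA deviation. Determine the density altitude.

1460 ft

Pressure altitude = 70 + (29.92 − 29.49) × 1000 = 70 + (+430) = 500 ft.
ISA temperature at 500 ft = 15 − 2 × (500/1000) = 14°C.
ISA deviation = 22 − 14 = +8°C.
Density altitude = 500 + 120 × (8) = 1460 ft.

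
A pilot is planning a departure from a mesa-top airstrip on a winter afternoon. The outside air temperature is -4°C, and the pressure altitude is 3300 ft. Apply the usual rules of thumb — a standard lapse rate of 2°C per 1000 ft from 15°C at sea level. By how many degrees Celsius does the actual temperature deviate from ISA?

ISA temperature at 3300 ft = 15 − 2 × (3300/1000) = 8.4°C.
Deviation = OAT − ISA = -4 − 8.4 = -12.4°C.

ISA-12.4°C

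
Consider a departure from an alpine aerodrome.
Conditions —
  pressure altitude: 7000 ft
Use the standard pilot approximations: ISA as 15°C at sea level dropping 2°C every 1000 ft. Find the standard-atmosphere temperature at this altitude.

1°C

ISA temperature = 15 − 2 × (7000/1000) = 15 − 14 = 1°C.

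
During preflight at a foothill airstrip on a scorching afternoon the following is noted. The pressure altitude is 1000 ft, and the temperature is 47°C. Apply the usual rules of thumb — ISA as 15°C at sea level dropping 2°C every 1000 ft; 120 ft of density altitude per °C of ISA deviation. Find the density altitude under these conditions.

5080 ft

ISA temperature at 1000 ft = 15 − 2 × (1000/1000) = 13°C.
ISA deviation = 47 − 13 = +34°C.
Density altitude = 1000 + 120 × (34) = 1000 + (+4080) = 5080 ft.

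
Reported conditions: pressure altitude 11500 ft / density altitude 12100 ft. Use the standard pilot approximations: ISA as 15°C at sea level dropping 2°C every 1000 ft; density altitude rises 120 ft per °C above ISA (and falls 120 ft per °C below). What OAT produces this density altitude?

-3°C

Density altitude − pressure altitude = 12100 − 11500 = +600 ft.
At 120 ft/°C that is an ISA deviation of 600/120 = +5°C.
ISA temperature at 11500 ft = 15 − 2 × (11500/1000) = -8°C.
OAT = ISA + deviation = -8 + (+5) = -3°C.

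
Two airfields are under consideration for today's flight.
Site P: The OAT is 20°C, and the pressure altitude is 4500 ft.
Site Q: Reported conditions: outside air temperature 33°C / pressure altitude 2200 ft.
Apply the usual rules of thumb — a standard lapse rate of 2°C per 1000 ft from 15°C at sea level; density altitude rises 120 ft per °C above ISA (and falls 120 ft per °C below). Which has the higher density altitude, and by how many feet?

Site P by 1292 ft

Site P: ISA temp = 6°C, deviation +14°C, DA = 4500 + 120 × 14 = 6180 ft.
Site Q: ISA temp = 10.6°C, deviation +22.4°C, DA = 2200 + 120 × 22.4 = 4888 ft.
Site P is higher by 6180 − 4888 = 1292 ft.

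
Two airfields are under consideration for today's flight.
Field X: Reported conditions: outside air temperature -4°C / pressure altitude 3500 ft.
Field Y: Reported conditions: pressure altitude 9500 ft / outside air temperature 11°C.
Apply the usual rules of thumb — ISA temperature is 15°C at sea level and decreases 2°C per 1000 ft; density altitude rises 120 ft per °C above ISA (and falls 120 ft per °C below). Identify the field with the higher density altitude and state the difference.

Field Y by 9240 ft

Field X: ISA temp = 8°C, deviation -12°C, DA = 3500 + 120 × (-12) = 2060 ft.
Field Y: ISA temp = -4°C, deviation +15°C, DA = 9500 + 120 × 15 = 11300 ft.
Field Y is higher by 11300 − 2060 = 9240 ft.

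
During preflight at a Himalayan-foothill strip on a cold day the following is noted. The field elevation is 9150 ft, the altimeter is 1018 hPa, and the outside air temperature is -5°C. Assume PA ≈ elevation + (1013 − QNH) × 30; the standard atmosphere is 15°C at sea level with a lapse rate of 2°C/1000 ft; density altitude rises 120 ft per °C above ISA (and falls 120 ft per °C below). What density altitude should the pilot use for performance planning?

8760 ft

Pressure altitude = 9150 + (1013 − 1018) × 30 = 9150 + (-150) = 9000 ft.
ISA temperature at 9000 ft = 15 − 2 × (9000/1000) = -3°C.
ISA deviation = -5 − (-3) = -2°C.
Density altitude = 9000 + 120 × (-2) = 8760 ft.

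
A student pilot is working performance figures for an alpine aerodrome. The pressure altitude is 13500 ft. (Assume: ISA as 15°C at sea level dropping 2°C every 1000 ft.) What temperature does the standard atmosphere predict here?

ISA temperature = 15 − 2 × (13500/1000) = 15 − 27 = -12°C.

-12°C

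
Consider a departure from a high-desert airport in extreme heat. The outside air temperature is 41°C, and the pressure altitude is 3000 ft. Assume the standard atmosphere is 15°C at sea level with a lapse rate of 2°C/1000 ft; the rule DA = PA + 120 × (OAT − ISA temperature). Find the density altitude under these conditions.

6840 ft

ISA temperature at 3000 ft = 15 − 2 × (3000/1000) = 9°C.
ISA deviation = 41 − 9 = +32°C.
Density altitude = 3000 + 120 × (32) = 3000 + (+3840) = 6840 ft.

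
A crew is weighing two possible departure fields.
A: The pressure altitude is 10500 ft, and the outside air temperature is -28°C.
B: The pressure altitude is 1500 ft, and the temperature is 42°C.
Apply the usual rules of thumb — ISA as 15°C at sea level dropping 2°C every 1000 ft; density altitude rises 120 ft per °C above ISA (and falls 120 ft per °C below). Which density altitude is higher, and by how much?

A by 2760 ft

A: ISA temp = -6°C, deviation -22°C, DA = 10500 + 120 × (-22) = 7860 ft.
B: ISA temp = 12°C, deviation +30°C, DA = 1500 + 120 × 30 = 5100 ft.
A is higher by 7860 − 5100 = 2760 ft.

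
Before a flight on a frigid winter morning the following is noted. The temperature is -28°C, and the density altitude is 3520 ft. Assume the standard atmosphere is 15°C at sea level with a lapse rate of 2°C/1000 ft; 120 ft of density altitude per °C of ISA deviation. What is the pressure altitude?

DA = PA + 120 × (OAT − (15 − 2·PA/1000)) = PA + 120·OAT − 1800 + 0.24·PA = 1.24·PA + 120·OAT − 1800.
So 1.24·PA = 3520 − 120 × (-28) + 1800 = 8680.
PA = 8680 / 1.24 = 7000 ft.

7000 ft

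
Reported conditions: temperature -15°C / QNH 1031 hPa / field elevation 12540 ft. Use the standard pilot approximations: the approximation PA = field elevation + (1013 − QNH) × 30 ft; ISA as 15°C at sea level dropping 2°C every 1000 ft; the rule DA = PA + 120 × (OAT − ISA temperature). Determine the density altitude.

Pressure altitude = 12540 + (1013 − 1031) × 30 = 12540 + (-540) = 12000 ft.
ISA temperature at 12000 ft = 15 − 2 × (12000/1000) = -9°C.
ISA deviation = -15 − (-9) = -6°C.
Density altitude = 12000 + 120 × (-6) = 11280 ft.

11280 ft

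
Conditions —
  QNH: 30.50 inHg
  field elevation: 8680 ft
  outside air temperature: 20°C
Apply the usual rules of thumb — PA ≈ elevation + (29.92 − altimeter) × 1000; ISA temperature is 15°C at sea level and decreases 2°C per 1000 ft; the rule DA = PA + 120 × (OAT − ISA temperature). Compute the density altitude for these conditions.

10644 ft

Pressure altitude = 8680 + (29.92 − 30.50) × 1000 = 8680 + (-580) = 8100 ft.
ISA temperature at 8100 ft = 15 − 2 × (8100/1000) = -1.2°C.
ISA deviation = 20 − (-1.2) = +21.2°C.
Density altitude = 8100 + 120 × (21.2) = 10644 ft.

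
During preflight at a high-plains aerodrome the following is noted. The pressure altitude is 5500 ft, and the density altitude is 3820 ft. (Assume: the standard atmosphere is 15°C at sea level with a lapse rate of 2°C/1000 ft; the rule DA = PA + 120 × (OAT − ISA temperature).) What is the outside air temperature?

Density altitude − pressure altitude = 3820 − 5500 = -1680 ft.
At 120 ft/°C that is an ISA deviation of -1680/120 = -14°C.
ISA temperature at 5500 ft = 15 − 2 × (5500/1000) = 4°C.
OAT = ISA + deviation = 4 + (-14) = -10°C.

-10°C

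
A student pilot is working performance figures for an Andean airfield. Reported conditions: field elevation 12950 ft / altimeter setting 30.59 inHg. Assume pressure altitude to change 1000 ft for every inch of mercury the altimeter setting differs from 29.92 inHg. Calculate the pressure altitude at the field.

Pressure correction = (29.92 − 30.59) × 1000 = -670 ft.
Pressure altitude = 12950 + (-670) = 12280 ft.

12280 ft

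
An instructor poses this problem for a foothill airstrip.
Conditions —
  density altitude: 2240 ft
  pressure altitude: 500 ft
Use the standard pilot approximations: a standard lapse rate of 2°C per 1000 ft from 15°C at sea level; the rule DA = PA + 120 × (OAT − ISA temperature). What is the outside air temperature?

28.5°C

Density altitude − pressure altitude = 2240 − 500 = +1740 ft.
At 120 ft/°C that is an ISA deviation of 1740/120 = +14.5°C.
ISA temperature at 500 ft = 15 − 2 × (500/1000) = 14°C.
OAT = ISA + deviation = 14 + (+14.5) = 28.5°C.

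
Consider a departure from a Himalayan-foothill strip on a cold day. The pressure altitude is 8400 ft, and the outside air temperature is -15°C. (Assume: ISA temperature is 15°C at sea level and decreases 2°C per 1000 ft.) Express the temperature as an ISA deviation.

ISA-13.2°C

ISA temperature at 8400 ft = 15 − 2 × (8400/1000) = -1.8°C.
Deviation = OAT − ISA = -15 − (-1.8) = -13.2°C.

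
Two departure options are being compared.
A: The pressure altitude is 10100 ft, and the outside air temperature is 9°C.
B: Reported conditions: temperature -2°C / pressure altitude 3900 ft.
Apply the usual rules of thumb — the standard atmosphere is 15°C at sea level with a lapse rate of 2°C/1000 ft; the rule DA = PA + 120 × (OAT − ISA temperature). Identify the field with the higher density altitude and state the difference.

A by 9008 ft

A: ISA temp = -5.2°C, deviation +14.2°C, DA = 10100 + 120 × 14.2 = 11804 ft.
B: ISA temp = 7.2°C, deviation -9.2°C, DA = 3900 + 120 × (-9.2) = 2796 ft.
A is higher by 11804 − 2796 = 9008 ft.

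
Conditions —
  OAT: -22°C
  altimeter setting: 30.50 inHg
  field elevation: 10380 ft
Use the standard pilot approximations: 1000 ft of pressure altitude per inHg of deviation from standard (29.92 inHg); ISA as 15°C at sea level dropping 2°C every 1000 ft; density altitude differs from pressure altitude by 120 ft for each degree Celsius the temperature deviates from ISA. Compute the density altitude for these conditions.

Pressure altitude = 10380 + (29.92 − 30.50) × 1000 = 10380 + (-580) = 9800 ft.
ISA temperature at 9800 ft = 15 − 2 × (9800/1000) = -4.6°C.
ISA deviation = -22 − (-4.6) = -17.4°C.
Density altitude = 9800 + 120 × (-17.4) = 7712 ft.

7712 ft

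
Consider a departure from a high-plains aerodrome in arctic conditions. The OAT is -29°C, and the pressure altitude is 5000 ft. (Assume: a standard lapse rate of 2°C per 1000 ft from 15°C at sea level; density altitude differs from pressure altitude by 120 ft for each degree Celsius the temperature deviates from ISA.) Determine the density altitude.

920 ft

ISA temperature at 5000 ft = 15 − 2 × (5000/1000) = 5°C.
ISA deviation = -29 − 5 = -34°C.
Density altitude = 5000 + 120 × (-34) = 5000 + (-4080) = 920 ft.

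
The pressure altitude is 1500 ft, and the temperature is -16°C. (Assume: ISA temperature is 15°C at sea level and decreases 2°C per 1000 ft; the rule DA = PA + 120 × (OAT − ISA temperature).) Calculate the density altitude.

-1860 ft

ISA temperature at 1500 ft = 15 − 2 × (1500/1000) = 12°C.
ISA deviation = -16 − 12 = -28°C.
Density altitude = 1500 + 120 × (-28) = 1500 + (-3360) = -1860 ft.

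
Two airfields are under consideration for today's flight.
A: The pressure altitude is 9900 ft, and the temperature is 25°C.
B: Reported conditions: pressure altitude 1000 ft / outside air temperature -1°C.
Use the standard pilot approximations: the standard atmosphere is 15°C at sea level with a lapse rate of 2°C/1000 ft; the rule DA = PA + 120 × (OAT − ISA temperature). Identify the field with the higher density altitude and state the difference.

A by 14156 ft

A: ISA temp = -4.8°C, deviation +29.8°C, DA = 9900 + 120 × 29.8 = 13476 ft.
B: ISA temp = 13°C, deviation -14°C, DA = 1000 + 120 × (-14) = -680 ft.
A is higher by 13476 − (-680) = 14156 ft.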